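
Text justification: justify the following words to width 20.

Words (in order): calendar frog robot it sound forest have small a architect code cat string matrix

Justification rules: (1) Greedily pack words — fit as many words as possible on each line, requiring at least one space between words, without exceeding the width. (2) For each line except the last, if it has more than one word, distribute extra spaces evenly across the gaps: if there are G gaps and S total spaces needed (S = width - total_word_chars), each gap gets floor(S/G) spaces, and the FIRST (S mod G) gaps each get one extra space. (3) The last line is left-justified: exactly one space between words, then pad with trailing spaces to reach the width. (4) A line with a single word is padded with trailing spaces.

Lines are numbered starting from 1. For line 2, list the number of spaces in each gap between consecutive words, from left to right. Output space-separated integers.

Line 1: ['calendar', 'frog', 'robot'] (min_width=19, slack=1)
Line 2: ['it', 'sound', 'forest', 'have'] (min_width=20, slack=0)
Line 3: ['small', 'a', 'architect'] (min_width=17, slack=3)
Line 4: ['code', 'cat', 'string'] (min_width=15, slack=5)
Line 5: ['matrix'] (min_width=6, slack=14)

Answer: 1 1 1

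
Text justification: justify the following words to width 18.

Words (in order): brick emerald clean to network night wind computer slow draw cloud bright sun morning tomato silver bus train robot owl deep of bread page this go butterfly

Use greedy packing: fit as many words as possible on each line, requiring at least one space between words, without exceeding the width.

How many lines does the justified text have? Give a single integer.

Answer: 10

Derivation:
Line 1: ['brick', 'emerald'] (min_width=13, slack=5)
Line 2: ['clean', 'to', 'network'] (min_width=16, slack=2)
Line 3: ['night', 'wind'] (min_width=10, slack=8)
Line 4: ['computer', 'slow', 'draw'] (min_width=18, slack=0)
Line 5: ['cloud', 'bright', 'sun'] (min_width=16, slack=2)
Line 6: ['morning', 'tomato'] (min_width=14, slack=4)
Line 7: ['silver', 'bus', 'train'] (min_width=16, slack=2)
Line 8: ['robot', 'owl', 'deep', 'of'] (min_width=17, slack=1)
Line 9: ['bread', 'page', 'this', 'go'] (min_width=18, slack=0)
Line 10: ['butterfly'] (min_width=9, slack=9)
Total lines: 10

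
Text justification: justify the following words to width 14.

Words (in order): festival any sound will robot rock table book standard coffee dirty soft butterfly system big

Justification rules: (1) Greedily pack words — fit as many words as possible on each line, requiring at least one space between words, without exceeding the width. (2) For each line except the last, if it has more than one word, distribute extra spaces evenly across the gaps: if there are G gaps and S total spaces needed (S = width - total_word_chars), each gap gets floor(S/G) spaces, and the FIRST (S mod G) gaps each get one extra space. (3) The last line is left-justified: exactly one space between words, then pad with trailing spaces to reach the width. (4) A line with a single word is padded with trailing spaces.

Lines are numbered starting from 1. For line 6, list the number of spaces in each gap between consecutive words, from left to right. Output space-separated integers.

Answer: 3

Derivation:
Line 1: ['festival', 'any'] (min_width=12, slack=2)
Line 2: ['sound', 'will'] (min_width=10, slack=4)
Line 3: ['robot', 'rock'] (min_width=10, slack=4)
Line 4: ['table', 'book'] (min_width=10, slack=4)
Line 5: ['standard'] (min_width=8, slack=6)
Line 6: ['coffee', 'dirty'] (min_width=12, slack=2)
Line 7: ['soft', 'butterfly'] (min_width=14, slack=0)
Line 8: ['system', 'big'] (min_width=10, slack=4)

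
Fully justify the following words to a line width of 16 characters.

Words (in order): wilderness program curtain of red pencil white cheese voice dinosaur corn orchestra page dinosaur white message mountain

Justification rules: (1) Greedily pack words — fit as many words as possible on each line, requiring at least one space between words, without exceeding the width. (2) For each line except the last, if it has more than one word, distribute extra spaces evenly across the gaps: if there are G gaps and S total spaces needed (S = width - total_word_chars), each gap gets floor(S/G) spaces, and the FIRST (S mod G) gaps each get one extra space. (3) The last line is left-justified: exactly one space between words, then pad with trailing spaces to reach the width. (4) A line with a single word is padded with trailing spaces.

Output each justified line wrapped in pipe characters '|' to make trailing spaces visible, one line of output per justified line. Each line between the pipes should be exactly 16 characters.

Line 1: ['wilderness'] (min_width=10, slack=6)
Line 2: ['program', 'curtain'] (min_width=15, slack=1)
Line 3: ['of', 'red', 'pencil'] (min_width=13, slack=3)
Line 4: ['white', 'cheese'] (min_width=12, slack=4)
Line 5: ['voice', 'dinosaur'] (min_width=14, slack=2)
Line 6: ['corn', 'orchestra'] (min_width=14, slack=2)
Line 7: ['page', 'dinosaur'] (min_width=13, slack=3)
Line 8: ['white', 'message'] (min_width=13, slack=3)
Line 9: ['mountain'] (min_width=8, slack=8)

Answer: |wilderness      |
|program  curtain|
|of   red  pencil|
|white     cheese|
|voice   dinosaur|
|corn   orchestra|
|page    dinosaur|
|white    message|
|mountain        |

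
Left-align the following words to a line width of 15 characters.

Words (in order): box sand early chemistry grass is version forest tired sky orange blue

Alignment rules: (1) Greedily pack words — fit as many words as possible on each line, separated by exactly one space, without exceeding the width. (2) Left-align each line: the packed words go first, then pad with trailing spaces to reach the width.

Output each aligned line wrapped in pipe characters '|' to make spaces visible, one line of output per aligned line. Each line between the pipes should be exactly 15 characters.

Line 1: ['box', 'sand', 'early'] (min_width=14, slack=1)
Line 2: ['chemistry', 'grass'] (min_width=15, slack=0)
Line 3: ['is', 'version'] (min_width=10, slack=5)
Line 4: ['forest', 'tired'] (min_width=12, slack=3)
Line 5: ['sky', 'orange', 'blue'] (min_width=15, slack=0)

Answer: |box sand early |
|chemistry grass|
|is version     |
|forest tired   |
|sky orange blue|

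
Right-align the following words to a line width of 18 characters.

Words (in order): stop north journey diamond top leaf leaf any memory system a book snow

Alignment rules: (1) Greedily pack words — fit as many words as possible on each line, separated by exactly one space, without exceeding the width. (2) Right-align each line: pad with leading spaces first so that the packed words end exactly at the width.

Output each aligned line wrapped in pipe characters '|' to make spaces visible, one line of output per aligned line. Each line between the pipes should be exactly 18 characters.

Line 1: ['stop', 'north', 'journey'] (min_width=18, slack=0)
Line 2: ['diamond', 'top', 'leaf'] (min_width=16, slack=2)
Line 3: ['leaf', 'any', 'memory'] (min_width=15, slack=3)
Line 4: ['system', 'a', 'book', 'snow'] (min_width=18, slack=0)

Answer: |stop north journey|
|  diamond top leaf|
|   leaf any memory|
|system a book snow|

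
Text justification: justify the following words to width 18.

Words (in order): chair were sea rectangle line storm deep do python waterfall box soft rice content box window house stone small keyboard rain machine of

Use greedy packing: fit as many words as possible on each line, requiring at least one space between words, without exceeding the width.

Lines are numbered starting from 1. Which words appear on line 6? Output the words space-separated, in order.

Answer: content box window

Derivation:
Line 1: ['chair', 'were', 'sea'] (min_width=14, slack=4)
Line 2: ['rectangle', 'line'] (min_width=14, slack=4)
Line 3: ['storm', 'deep', 'do'] (min_width=13, slack=5)
Line 4: ['python', 'waterfall'] (min_width=16, slack=2)
Line 5: ['box', 'soft', 'rice'] (min_width=13, slack=5)
Line 6: ['content', 'box', 'window'] (min_width=18, slack=0)
Line 7: ['house', 'stone', 'small'] (min_width=17, slack=1)
Line 8: ['keyboard', 'rain'] (min_width=13, slack=5)
Line 9: ['machine', 'of'] (min_width=10, slack=8)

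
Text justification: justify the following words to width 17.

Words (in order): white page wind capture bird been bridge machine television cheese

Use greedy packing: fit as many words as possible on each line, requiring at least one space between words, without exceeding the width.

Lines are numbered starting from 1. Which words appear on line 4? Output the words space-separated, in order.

Answer: television cheese

Derivation:
Line 1: ['white', 'page', 'wind'] (min_width=15, slack=2)
Line 2: ['capture', 'bird', 'been'] (min_width=17, slack=0)
Line 3: ['bridge', 'machine'] (min_width=14, slack=3)
Line 4: ['television', 'cheese'] (min_width=17, slack=0)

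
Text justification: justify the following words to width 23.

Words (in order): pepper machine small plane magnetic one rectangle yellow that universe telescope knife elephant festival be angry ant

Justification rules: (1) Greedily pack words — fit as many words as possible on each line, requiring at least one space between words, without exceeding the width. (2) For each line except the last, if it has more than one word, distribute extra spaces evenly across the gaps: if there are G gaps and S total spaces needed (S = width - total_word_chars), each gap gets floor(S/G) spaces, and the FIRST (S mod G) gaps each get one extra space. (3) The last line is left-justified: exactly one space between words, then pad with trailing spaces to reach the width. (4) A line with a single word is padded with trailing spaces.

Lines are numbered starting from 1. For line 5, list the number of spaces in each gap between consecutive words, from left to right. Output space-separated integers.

Line 1: ['pepper', 'machine', 'small'] (min_width=20, slack=3)
Line 2: ['plane', 'magnetic', 'one'] (min_width=18, slack=5)
Line 3: ['rectangle', 'yellow', 'that'] (min_width=21, slack=2)
Line 4: ['universe', 'telescope'] (min_width=18, slack=5)
Line 5: ['knife', 'elephant', 'festival'] (min_width=23, slack=0)
Line 6: ['be', 'angry', 'ant'] (min_width=12, slack=11)

Answer: 1 1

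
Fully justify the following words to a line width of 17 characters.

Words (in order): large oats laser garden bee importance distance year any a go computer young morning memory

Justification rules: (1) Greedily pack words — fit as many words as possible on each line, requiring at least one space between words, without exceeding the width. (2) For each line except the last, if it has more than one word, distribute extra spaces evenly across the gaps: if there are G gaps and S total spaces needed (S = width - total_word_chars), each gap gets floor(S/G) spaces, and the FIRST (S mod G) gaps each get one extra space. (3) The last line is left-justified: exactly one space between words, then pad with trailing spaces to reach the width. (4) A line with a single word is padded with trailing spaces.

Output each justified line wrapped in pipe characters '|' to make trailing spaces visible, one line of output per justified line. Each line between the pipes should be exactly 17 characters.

Line 1: ['large', 'oats', 'laser'] (min_width=16, slack=1)
Line 2: ['garden', 'bee'] (min_width=10, slack=7)
Line 3: ['importance'] (min_width=10, slack=7)
Line 4: ['distance', 'year', 'any'] (min_width=17, slack=0)
Line 5: ['a', 'go', 'computer'] (min_width=13, slack=4)
Line 6: ['young', 'morning'] (min_width=13, slack=4)
Line 7: ['memory'] (min_width=6, slack=11)

Answer: |large  oats laser|
|garden        bee|
|importance       |
|distance year any|
|a   go   computer|
|young     morning|
|memory           |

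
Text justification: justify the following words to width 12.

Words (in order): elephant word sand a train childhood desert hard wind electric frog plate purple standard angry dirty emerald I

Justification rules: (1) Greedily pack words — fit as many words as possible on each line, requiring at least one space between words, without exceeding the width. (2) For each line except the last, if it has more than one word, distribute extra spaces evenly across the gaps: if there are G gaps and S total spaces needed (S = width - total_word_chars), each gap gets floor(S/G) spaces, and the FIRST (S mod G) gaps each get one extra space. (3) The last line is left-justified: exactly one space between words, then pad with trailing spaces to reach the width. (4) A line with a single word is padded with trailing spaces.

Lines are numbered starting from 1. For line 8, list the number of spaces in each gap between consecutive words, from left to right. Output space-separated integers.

Line 1: ['elephant'] (min_width=8, slack=4)
Line 2: ['word', 'sand', 'a'] (min_width=11, slack=1)
Line 3: ['train'] (min_width=5, slack=7)
Line 4: ['childhood'] (min_width=9, slack=3)
Line 5: ['desert', 'hard'] (min_width=11, slack=1)
Line 6: ['wind'] (min_width=4, slack=8)
Line 7: ['electric'] (min_width=8, slack=4)
Line 8: ['frog', 'plate'] (min_width=10, slack=2)
Line 9: ['purple'] (min_width=6, slack=6)
Line 10: ['standard'] (min_width=8, slack=4)
Line 11: ['angry', 'dirty'] (min_width=11, slack=1)
Line 12: ['emerald', 'I'] (min_width=9, slack=3)

Answer: 3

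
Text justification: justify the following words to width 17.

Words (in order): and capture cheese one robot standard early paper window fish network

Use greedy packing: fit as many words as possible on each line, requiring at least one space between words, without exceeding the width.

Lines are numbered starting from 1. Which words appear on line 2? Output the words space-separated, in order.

Answer: cheese one robot

Derivation:
Line 1: ['and', 'capture'] (min_width=11, slack=6)
Line 2: ['cheese', 'one', 'robot'] (min_width=16, slack=1)
Line 3: ['standard', 'early'] (min_width=14, slack=3)
Line 4: ['paper', 'window', 'fish'] (min_width=17, slack=0)
Line 5: ['network'] (min_width=7, slack=10)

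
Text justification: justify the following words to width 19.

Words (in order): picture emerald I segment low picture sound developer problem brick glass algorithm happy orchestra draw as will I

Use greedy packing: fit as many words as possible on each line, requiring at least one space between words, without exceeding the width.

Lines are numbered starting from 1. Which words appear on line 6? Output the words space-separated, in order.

Line 1: ['picture', 'emerald', 'I'] (min_width=17, slack=2)
Line 2: ['segment', 'low', 'picture'] (min_width=19, slack=0)
Line 3: ['sound', 'developer'] (min_width=15, slack=4)
Line 4: ['problem', 'brick', 'glass'] (min_width=19, slack=0)
Line 5: ['algorithm', 'happy'] (min_width=15, slack=4)
Line 6: ['orchestra', 'draw', 'as'] (min_width=17, slack=2)
Line 7: ['will', 'I'] (min_width=6, slack=13)

Answer: orchestra draw as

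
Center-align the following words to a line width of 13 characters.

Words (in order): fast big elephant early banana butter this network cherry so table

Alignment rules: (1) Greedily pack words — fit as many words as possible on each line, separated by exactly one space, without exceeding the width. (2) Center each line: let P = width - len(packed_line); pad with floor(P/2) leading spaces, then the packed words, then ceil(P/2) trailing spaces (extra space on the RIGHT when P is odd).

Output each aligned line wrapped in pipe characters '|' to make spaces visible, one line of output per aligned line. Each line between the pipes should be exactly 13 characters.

Answer: |  fast big   |
|  elephant   |
|early banana |
| butter this |
|   network   |
|  cherry so  |
|    table    |

Derivation:
Line 1: ['fast', 'big'] (min_width=8, slack=5)
Line 2: ['elephant'] (min_width=8, slack=5)
Line 3: ['early', 'banana'] (min_width=12, slack=1)
Line 4: ['butter', 'this'] (min_width=11, slack=2)
Line 5: ['network'] (min_width=7, slack=6)
Line 6: ['cherry', 'so'] (min_width=9, slack=4)
Line 7: ['table'] (min_width=5, slack=8)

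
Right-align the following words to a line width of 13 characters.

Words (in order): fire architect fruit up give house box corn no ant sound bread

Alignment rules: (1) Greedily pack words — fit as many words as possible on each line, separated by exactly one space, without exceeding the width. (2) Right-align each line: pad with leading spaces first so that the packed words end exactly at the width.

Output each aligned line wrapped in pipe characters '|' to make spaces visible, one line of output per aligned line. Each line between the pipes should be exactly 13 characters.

Answer: |         fire|
|    architect|
|fruit up give|
|    house box|
|  corn no ant|
|  sound bread|

Derivation:
Line 1: ['fire'] (min_width=4, slack=9)
Line 2: ['architect'] (min_width=9, slack=4)
Line 3: ['fruit', 'up', 'give'] (min_width=13, slack=0)
Line 4: ['house', 'box'] (min_width=9, slack=4)
Line 5: ['corn', 'no', 'ant'] (min_width=11, slack=2)
Line 6: ['sound', 'bread'] (min_width=11, slack=2)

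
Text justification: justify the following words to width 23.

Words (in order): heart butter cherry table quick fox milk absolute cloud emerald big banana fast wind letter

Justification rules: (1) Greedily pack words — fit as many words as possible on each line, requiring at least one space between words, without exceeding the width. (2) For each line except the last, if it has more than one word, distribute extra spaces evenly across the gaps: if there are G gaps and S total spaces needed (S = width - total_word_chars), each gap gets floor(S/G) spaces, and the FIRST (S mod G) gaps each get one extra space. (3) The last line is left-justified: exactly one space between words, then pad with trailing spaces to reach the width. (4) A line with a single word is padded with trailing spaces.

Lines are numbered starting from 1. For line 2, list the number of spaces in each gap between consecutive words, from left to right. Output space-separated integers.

Answer: 2 2 2

Derivation:
Line 1: ['heart', 'butter', 'cherry'] (min_width=19, slack=4)
Line 2: ['table', 'quick', 'fox', 'milk'] (min_width=20, slack=3)
Line 3: ['absolute', 'cloud', 'emerald'] (min_width=22, slack=1)
Line 4: ['big', 'banana', 'fast', 'wind'] (min_width=20, slack=3)
Line 5: ['letter'] (min_width=6, slack=17)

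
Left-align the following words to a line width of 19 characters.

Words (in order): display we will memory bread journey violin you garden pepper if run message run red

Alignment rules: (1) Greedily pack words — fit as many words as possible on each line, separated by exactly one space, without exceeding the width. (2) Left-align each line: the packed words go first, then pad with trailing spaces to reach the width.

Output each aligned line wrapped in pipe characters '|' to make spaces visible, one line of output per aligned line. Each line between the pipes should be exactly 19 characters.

Line 1: ['display', 'we', 'will'] (min_width=15, slack=4)
Line 2: ['memory', 'bread'] (min_width=12, slack=7)
Line 3: ['journey', 'violin', 'you'] (min_width=18, slack=1)
Line 4: ['garden', 'pepper', 'if'] (min_width=16, slack=3)
Line 5: ['run', 'message', 'run', 'red'] (min_width=19, slack=0)

Answer: |display we will    |
|memory bread       |
|journey violin you |
|garden pepper if   |
|run message run red|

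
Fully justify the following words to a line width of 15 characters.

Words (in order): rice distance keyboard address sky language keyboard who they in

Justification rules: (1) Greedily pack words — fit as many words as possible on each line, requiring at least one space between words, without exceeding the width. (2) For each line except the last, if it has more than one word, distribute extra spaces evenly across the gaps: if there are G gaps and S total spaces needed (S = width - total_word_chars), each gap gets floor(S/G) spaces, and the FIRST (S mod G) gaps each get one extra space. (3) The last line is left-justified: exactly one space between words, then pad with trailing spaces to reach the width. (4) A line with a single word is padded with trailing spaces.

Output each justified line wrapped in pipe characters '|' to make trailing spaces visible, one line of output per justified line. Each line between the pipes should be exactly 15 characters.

Line 1: ['rice', 'distance'] (min_width=13, slack=2)
Line 2: ['keyboard'] (min_width=8, slack=7)
Line 3: ['address', 'sky'] (min_width=11, slack=4)
Line 4: ['language'] (min_width=8, slack=7)
Line 5: ['keyboard', 'who'] (min_width=12, slack=3)
Line 6: ['they', 'in'] (min_width=7, slack=8)

Answer: |rice   distance|
|keyboard       |
|address     sky|
|language       |
|keyboard    who|
|they in        |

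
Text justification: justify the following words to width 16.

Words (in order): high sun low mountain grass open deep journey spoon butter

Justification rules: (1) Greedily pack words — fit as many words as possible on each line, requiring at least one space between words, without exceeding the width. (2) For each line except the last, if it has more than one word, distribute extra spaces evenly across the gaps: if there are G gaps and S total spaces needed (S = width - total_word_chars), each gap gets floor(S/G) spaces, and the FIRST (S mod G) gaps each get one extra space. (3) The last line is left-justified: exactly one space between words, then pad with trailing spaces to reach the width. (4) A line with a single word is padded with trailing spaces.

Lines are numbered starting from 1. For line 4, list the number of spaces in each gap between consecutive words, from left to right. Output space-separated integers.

Answer: 4

Derivation:
Line 1: ['high', 'sun', 'low'] (min_width=12, slack=4)
Line 2: ['mountain', 'grass'] (min_width=14, slack=2)
Line 3: ['open', 'deep'] (min_width=9, slack=7)
Line 4: ['journey', 'spoon'] (min_width=13, slack=3)
Line 5: ['butter'] (min_width=6, slack=10)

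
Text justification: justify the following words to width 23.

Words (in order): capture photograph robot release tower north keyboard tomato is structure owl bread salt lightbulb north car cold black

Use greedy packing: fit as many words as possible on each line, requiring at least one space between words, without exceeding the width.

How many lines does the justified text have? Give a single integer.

Answer: 6

Derivation:
Line 1: ['capture', 'photograph'] (min_width=18, slack=5)
Line 2: ['robot', 'release', 'tower'] (min_width=19, slack=4)
Line 3: ['north', 'keyboard', 'tomato'] (min_width=21, slack=2)
Line 4: ['is', 'structure', 'owl', 'bread'] (min_width=22, slack=1)
Line 5: ['salt', 'lightbulb', 'north'] (min_width=20, slack=3)
Line 6: ['car', 'cold', 'black'] (min_width=14, slack=9)
Total lines: 6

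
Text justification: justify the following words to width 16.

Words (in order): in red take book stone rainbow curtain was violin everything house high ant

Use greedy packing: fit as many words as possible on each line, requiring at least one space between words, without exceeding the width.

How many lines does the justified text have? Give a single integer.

Line 1: ['in', 'red', 'take', 'book'] (min_width=16, slack=0)
Line 2: ['stone', 'rainbow'] (min_width=13, slack=3)
Line 3: ['curtain', 'was'] (min_width=11, slack=5)
Line 4: ['violin'] (min_width=6, slack=10)
Line 5: ['everything', 'house'] (min_width=16, slack=0)
Line 6: ['high', 'ant'] (min_width=8, slack=8)
Total lines: 6

Answer: 6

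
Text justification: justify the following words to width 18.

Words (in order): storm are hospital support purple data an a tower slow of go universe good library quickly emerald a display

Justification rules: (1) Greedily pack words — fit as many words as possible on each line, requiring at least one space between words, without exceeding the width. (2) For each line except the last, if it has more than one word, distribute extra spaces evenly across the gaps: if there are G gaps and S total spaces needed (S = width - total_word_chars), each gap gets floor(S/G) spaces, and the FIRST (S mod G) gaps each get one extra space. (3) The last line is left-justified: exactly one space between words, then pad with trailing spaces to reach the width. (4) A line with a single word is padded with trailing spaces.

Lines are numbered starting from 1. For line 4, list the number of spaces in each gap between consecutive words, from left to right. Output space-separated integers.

Answer: 5 5

Derivation:
Line 1: ['storm', 'are', 'hospital'] (min_width=18, slack=0)
Line 2: ['support', 'purple'] (min_width=14, slack=4)
Line 3: ['data', 'an', 'a', 'tower'] (min_width=15, slack=3)
Line 4: ['slow', 'of', 'go'] (min_width=10, slack=8)
Line 5: ['universe', 'good'] (min_width=13, slack=5)
Line 6: ['library', 'quickly'] (min_width=15, slack=3)
Line 7: ['emerald', 'a', 'display'] (min_width=17, slack=1)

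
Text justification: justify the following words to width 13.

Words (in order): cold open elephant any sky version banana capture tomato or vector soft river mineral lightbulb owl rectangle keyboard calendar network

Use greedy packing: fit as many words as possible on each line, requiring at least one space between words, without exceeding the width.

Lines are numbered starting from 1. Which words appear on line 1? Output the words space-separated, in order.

Line 1: ['cold', 'open'] (min_width=9, slack=4)
Line 2: ['elephant', 'any'] (min_width=12, slack=1)
Line 3: ['sky', 'version'] (min_width=11, slack=2)
Line 4: ['banana'] (min_width=6, slack=7)
Line 5: ['capture'] (min_width=7, slack=6)
Line 6: ['tomato', 'or'] (min_width=9, slack=4)
Line 7: ['vector', 'soft'] (min_width=11, slack=2)
Line 8: ['river', 'mineral'] (min_width=13, slack=0)
Line 9: ['lightbulb', 'owl'] (min_width=13, slack=0)
Line 10: ['rectangle'] (min_width=9, slack=4)
Line 11: ['keyboard'] (min_width=8, slack=5)
Line 12: ['calendar'] (min_width=8, slack=5)
Line 13: ['network'] (min_width=7, slack=6)

Answer: cold open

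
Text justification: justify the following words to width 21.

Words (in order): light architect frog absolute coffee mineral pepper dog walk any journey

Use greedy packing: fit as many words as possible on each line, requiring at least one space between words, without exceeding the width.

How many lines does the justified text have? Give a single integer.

Answer: 4

Derivation:
Line 1: ['light', 'architect', 'frog'] (min_width=20, slack=1)
Line 2: ['absolute', 'coffee'] (min_width=15, slack=6)
Line 3: ['mineral', 'pepper', 'dog'] (min_width=18, slack=3)
Line 4: ['walk', 'any', 'journey'] (min_width=16, slack=5)
Total lines: 4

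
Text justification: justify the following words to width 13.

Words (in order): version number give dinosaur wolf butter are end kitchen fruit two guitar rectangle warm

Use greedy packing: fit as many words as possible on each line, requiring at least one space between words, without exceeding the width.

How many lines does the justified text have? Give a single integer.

Answer: 9

Derivation:
Line 1: ['version'] (min_width=7, slack=6)
Line 2: ['number', 'give'] (min_width=11, slack=2)
Line 3: ['dinosaur', 'wolf'] (min_width=13, slack=0)
Line 4: ['butter', 'are'] (min_width=10, slack=3)
Line 5: ['end', 'kitchen'] (min_width=11, slack=2)
Line 6: ['fruit', 'two'] (min_width=9, slack=4)
Line 7: ['guitar'] (min_width=6, slack=7)
Line 8: ['rectangle'] (min_width=9, slack=4)
Line 9: ['warm'] (min_width=4, slack=9)
Total lines: 9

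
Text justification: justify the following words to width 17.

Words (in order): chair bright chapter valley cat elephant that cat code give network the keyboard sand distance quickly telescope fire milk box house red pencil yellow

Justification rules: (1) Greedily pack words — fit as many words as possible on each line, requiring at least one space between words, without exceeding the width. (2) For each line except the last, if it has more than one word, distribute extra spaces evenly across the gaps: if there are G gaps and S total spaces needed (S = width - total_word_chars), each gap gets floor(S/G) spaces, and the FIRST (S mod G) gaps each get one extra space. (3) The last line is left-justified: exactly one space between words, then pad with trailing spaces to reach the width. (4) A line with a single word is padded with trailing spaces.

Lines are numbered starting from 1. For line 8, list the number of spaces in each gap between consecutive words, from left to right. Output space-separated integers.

Answer: 4

Derivation:
Line 1: ['chair', 'bright'] (min_width=12, slack=5)
Line 2: ['chapter', 'valley'] (min_width=14, slack=3)
Line 3: ['cat', 'elephant', 'that'] (min_width=17, slack=0)
Line 4: ['cat', 'code', 'give'] (min_width=13, slack=4)
Line 5: ['network', 'the'] (min_width=11, slack=6)
Line 6: ['keyboard', 'sand'] (min_width=13, slack=4)
Line 7: ['distance', 'quickly'] (min_width=16, slack=1)
Line 8: ['telescope', 'fire'] (min_width=14, slack=3)
Line 9: ['milk', 'box', 'house'] (min_width=14, slack=3)
Line 10: ['red', 'pencil', 'yellow'] (min_width=17, slack=0)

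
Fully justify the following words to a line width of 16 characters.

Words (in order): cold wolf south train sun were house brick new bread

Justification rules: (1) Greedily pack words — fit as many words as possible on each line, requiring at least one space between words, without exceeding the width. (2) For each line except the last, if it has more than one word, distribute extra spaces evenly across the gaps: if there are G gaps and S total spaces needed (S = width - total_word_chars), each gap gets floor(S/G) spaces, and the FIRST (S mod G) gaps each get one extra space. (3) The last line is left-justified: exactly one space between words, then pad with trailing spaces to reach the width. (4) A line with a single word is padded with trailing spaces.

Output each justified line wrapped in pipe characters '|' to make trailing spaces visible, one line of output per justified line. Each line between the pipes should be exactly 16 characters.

Line 1: ['cold', 'wolf', 'south'] (min_width=15, slack=1)
Line 2: ['train', 'sun', 'were'] (min_width=14, slack=2)
Line 3: ['house', 'brick', 'new'] (min_width=15, slack=1)
Line 4: ['bread'] (min_width=5, slack=11)

Answer: |cold  wolf south|
|train  sun  were|
|house  brick new|
|bread           |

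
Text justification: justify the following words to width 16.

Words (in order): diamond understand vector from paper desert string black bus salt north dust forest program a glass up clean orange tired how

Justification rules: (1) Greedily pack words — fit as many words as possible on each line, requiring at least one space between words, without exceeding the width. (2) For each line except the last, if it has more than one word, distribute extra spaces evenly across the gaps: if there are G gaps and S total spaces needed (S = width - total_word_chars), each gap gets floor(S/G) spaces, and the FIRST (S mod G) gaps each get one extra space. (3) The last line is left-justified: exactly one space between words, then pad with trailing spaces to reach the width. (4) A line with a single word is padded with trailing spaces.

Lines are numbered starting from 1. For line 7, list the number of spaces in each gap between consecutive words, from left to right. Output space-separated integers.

Line 1: ['diamond'] (min_width=7, slack=9)
Line 2: ['understand'] (min_width=10, slack=6)
Line 3: ['vector', 'from'] (min_width=11, slack=5)
Line 4: ['paper', 'desert'] (min_width=12, slack=4)
Line 5: ['string', 'black', 'bus'] (min_width=16, slack=0)
Line 6: ['salt', 'north', 'dust'] (min_width=15, slack=1)
Line 7: ['forest', 'program', 'a'] (min_width=16, slack=0)
Line 8: ['glass', 'up', 'clean'] (min_width=14, slack=2)
Line 9: ['orange', 'tired', 'how'] (min_width=16, slack=0)

Answer: 1 1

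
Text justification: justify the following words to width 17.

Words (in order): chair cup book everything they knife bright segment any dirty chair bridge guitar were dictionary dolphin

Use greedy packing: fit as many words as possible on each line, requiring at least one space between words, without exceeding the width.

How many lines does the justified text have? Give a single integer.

Line 1: ['chair', 'cup', 'book'] (min_width=14, slack=3)
Line 2: ['everything', 'they'] (min_width=15, slack=2)
Line 3: ['knife', 'bright'] (min_width=12, slack=5)
Line 4: ['segment', 'any', 'dirty'] (min_width=17, slack=0)
Line 5: ['chair', 'bridge'] (min_width=12, slack=5)
Line 6: ['guitar', 'were'] (min_width=11, slack=6)
Line 7: ['dictionary'] (min_width=10, slack=7)
Line 8: ['dolphin'] (min_width=7, slack=10)
Total lines: 8

Answer: 8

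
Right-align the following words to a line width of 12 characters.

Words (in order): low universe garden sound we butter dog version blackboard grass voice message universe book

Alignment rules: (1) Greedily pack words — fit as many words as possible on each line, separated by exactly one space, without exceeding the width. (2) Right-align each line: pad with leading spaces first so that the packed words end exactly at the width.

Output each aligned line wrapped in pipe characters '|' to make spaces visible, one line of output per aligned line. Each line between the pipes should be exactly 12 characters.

Answer: |low universe|
|garden sound|
|   we butter|
| dog version|
|  blackboard|
| grass voice|
|     message|
|    universe|
|        book|

Derivation:
Line 1: ['low', 'universe'] (min_width=12, slack=0)
Line 2: ['garden', 'sound'] (min_width=12, slack=0)
Line 3: ['we', 'butter'] (min_width=9, slack=3)
Line 4: ['dog', 'version'] (min_width=11, slack=1)
Line 5: ['blackboard'] (min_width=10, slack=2)
Line 6: ['grass', 'voice'] (min_width=11, slack=1)
Line 7: ['message'] (min_width=7, slack=5)
Line 8: ['universe'] (min_width=8, slack=4)
Line 9: ['book'] (min_width=4, slack=8)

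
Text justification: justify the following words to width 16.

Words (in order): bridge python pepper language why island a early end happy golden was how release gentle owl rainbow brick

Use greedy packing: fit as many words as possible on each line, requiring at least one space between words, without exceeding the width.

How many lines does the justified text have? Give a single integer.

Answer: 8

Derivation:
Line 1: ['bridge', 'python'] (min_width=13, slack=3)
Line 2: ['pepper', 'language'] (min_width=15, slack=1)
Line 3: ['why', 'island', 'a'] (min_width=12, slack=4)
Line 4: ['early', 'end', 'happy'] (min_width=15, slack=1)
Line 5: ['golden', 'was', 'how'] (min_width=14, slack=2)
Line 6: ['release', 'gentle'] (min_width=14, slack=2)
Line 7: ['owl', 'rainbow'] (min_width=11, slack=5)
Line 8: ['brick'] (min_width=5, slack=11)
Total lines: 8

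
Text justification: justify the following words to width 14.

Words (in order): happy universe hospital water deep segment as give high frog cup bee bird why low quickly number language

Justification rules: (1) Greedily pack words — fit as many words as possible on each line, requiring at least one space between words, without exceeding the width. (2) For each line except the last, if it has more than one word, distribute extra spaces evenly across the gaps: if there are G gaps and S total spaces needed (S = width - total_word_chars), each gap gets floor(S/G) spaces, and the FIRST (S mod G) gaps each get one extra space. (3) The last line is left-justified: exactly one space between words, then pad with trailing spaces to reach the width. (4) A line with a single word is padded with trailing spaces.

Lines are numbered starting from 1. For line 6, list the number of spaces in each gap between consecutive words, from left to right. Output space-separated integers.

Answer: 2 2

Derivation:
Line 1: ['happy', 'universe'] (min_width=14, slack=0)
Line 2: ['hospital', 'water'] (min_width=14, slack=0)
Line 3: ['deep', 'segment'] (min_width=12, slack=2)
Line 4: ['as', 'give', 'high'] (min_width=12, slack=2)
Line 5: ['frog', 'cup', 'bee'] (min_width=12, slack=2)
Line 6: ['bird', 'why', 'low'] (min_width=12, slack=2)
Line 7: ['quickly', 'number'] (min_width=14, slack=0)
Line 8: ['language'] (min_width=8, slack=6)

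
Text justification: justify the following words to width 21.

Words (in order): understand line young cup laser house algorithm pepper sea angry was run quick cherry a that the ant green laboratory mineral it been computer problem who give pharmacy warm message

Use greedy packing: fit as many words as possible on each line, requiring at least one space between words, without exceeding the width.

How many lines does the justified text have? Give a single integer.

Line 1: ['understand', 'line', 'young'] (min_width=21, slack=0)
Line 2: ['cup', 'laser', 'house'] (min_width=15, slack=6)
Line 3: ['algorithm', 'pepper', 'sea'] (min_width=20, slack=1)
Line 4: ['angry', 'was', 'run', 'quick'] (min_width=19, slack=2)
Line 5: ['cherry', 'a', 'that', 'the', 'ant'] (min_width=21, slack=0)
Line 6: ['green', 'laboratory'] (min_width=16, slack=5)
Line 7: ['mineral', 'it', 'been'] (min_width=15, slack=6)
Line 8: ['computer', 'problem', 'who'] (min_width=20, slack=1)
Line 9: ['give', 'pharmacy', 'warm'] (min_width=18, slack=3)
Line 10: ['message'] (min_width=7, slack=14)
Total lines: 10

Answer: 10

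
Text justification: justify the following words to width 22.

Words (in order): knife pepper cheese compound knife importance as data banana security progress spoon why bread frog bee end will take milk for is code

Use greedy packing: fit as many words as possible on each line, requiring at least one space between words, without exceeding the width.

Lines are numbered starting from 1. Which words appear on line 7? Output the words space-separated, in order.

Line 1: ['knife', 'pepper', 'cheese'] (min_width=19, slack=3)
Line 2: ['compound', 'knife'] (min_width=14, slack=8)
Line 3: ['importance', 'as', 'data'] (min_width=18, slack=4)
Line 4: ['banana', 'security'] (min_width=15, slack=7)
Line 5: ['progress', 'spoon', 'why'] (min_width=18, slack=4)
Line 6: ['bread', 'frog', 'bee', 'end'] (min_width=18, slack=4)
Line 7: ['will', 'take', 'milk', 'for', 'is'] (min_width=21, slack=1)
Line 8: ['code'] (min_width=4, slack=18)

Answer: will take milk for is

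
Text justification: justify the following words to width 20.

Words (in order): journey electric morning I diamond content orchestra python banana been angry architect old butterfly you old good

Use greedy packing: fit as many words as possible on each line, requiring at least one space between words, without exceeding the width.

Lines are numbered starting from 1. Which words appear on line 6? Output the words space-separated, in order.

Line 1: ['journey', 'electric'] (min_width=16, slack=4)
Line 2: ['morning', 'I', 'diamond'] (min_width=17, slack=3)
Line 3: ['content', 'orchestra'] (min_width=17, slack=3)
Line 4: ['python', 'banana', 'been'] (min_width=18, slack=2)
Line 5: ['angry', 'architect', 'old'] (min_width=19, slack=1)
Line 6: ['butterfly', 'you', 'old'] (min_width=17, slack=3)
Line 7: ['good'] (min_width=4, slack=16)

Answer: butterfly you old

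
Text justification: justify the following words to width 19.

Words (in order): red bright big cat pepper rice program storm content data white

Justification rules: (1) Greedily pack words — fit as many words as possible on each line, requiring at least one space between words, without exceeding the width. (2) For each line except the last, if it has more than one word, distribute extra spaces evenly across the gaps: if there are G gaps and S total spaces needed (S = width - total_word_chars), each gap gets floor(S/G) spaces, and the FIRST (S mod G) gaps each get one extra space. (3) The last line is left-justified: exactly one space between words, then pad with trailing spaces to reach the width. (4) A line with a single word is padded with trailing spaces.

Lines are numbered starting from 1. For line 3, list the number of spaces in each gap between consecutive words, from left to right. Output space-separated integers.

Line 1: ['red', 'bright', 'big', 'cat'] (min_width=18, slack=1)
Line 2: ['pepper', 'rice', 'program'] (min_width=19, slack=0)
Line 3: ['storm', 'content', 'data'] (min_width=18, slack=1)
Line 4: ['white'] (min_width=5, slack=14)

Answer: 2 1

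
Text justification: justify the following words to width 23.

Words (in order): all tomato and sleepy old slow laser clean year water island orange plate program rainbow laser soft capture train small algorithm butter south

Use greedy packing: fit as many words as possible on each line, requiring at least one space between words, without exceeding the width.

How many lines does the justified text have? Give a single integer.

Answer: 7

Derivation:
Line 1: ['all', 'tomato', 'and', 'sleepy'] (min_width=21, slack=2)
Line 2: ['old', 'slow', 'laser', 'clean'] (min_width=20, slack=3)
Line 3: ['year', 'water', 'island'] (min_width=17, slack=6)
Line 4: ['orange', 'plate', 'program'] (min_width=20, slack=3)
Line 5: ['rainbow', 'laser', 'soft'] (min_width=18, slack=5)
Line 6: ['capture', 'train', 'small'] (min_width=19, slack=4)
Line 7: ['algorithm', 'butter', 'south'] (min_width=22, slack=1)
Total lines: 7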